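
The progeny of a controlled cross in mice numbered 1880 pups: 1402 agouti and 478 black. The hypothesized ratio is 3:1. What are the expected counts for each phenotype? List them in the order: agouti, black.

Total ratio parts = 4. Expected numbers out of 1880:
  agouti: 1880 × 3/4 = 1410
  black: 1880 × 1/4 = 470

1410, 470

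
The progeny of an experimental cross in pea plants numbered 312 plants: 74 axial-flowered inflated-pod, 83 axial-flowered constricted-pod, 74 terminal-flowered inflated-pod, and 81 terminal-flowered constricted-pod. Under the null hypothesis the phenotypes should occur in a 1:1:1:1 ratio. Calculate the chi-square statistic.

Under the 1:1:1:1 hypothesis (Σ ratio = 4, N = 312):
  axial-flowered inflated-pod: 312 × 1/4 = 78
  axial-flowered constricted-pod: 312 × 1/4 = 78
  terminal-flowered inflated-pod: 312 × 1/4 = 78
  terminal-flowered constricted-pod: 312 × 1/4 = 78
χ² = Σ (O − E)² / E
  axial-flowered inflated-pod: (74 − 78)² / 78 = 0.2051
  axial-flowered constricted-pod: (83 − 78)² / 78 = 0.3205
  terminal-flowered inflated-pod: (74 − 78)² / 78 = 0.2051
  terminal-flowered constricted-pod: (81 − 78)² / 78 = 0.1154
χ² = 0.2051 + 0.3205 + 0.2051 + 0.1154 = 0.8461 ≈ 0.846

0.846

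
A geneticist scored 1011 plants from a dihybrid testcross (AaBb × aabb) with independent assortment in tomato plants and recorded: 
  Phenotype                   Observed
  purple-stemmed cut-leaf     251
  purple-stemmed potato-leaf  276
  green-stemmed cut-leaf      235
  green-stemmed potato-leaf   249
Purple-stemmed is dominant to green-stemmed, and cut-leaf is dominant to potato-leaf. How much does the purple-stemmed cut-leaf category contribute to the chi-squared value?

0.012

A dihybrid testcross with independent assortment gives a 1:1:1:1 ratio.
The 1:1:1:1 ratio has 4 parts, so with N = 1011 the expected counts are:
  purple-stemmed cut-leaf: 1011 × 1/4 = 252.75
  purple-stemmed potato-leaf: 1011 × 1/4 = 252.75
  green-stemmed cut-leaf: 1011 × 1/4 = 252.75
  green-stemmed potato-leaf: 1011 × 1/4 = 252.75
Contribution of purple-stemmed cut-leaf: (251 − 252.75)² / 252.75 = 0.0121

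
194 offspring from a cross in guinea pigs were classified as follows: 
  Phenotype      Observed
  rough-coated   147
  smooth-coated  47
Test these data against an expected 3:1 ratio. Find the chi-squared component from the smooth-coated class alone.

Under the 3:1 hypothesis (Σ ratio = 4, N = 194):
  rough-coated: 194 × 3/4 = 145.5
  smooth-coated: 194 × 1/4 = 48.5
Contribution of smooth-coated: (47 − 48.5)² / 48.5 = 0.0464

0.046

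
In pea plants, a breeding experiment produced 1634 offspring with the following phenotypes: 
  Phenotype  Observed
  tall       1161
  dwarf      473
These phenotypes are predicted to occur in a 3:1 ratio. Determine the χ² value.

The 3:1 ratio has 4 parts, so with N = 1634 the expected counts are:
  tall: 1634 × 3/4 = 1225.5
  dwarf: 1634 × 1/4 = 408.5
χ² = Σ (O − E)² / E
  tall: (1161 − 1225.5)² / 1225.5 = 3.3947
  dwarf: (473 − 408.5)² / 408.5 = 10.1842
χ² = 3.3947 + 10.1842 = 13.5789 ≈ 13.579

13.579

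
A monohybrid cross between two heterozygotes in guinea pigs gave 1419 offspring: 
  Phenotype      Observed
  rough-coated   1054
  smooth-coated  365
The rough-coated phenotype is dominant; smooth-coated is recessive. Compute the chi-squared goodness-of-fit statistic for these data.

0.395

For a monohybrid cross between heterozygotes with complete dominance, the expected phenotypic ratio is 3:1.
Total ratio parts = 4. Expected numbers out of 1419:
  rough-coated: 1419 × 3/4 = 1064.25
  smooth-coated: 1419 × 1/4 = 354.75
χ² = Σ (O − E)² / E
  rough-coated: (1054 − 1064.25)² / 1064.25 = 0.0987
  smooth-coated: (365 − 354.75)² / 354.75 = 0.2962
χ² = 0.0987 + 0.2962 = 0.3949 ≈ 0.395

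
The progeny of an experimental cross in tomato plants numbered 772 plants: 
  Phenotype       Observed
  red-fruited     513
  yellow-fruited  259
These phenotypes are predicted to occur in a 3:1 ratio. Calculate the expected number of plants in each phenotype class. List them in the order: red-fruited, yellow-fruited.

Expected counts for N = 772 under a 3:1 ratio (total parts = 4):
  red-fruited: 772 × 3/4 = 579
  yellow-fruited: 772 × 1/4 = 193

579, 193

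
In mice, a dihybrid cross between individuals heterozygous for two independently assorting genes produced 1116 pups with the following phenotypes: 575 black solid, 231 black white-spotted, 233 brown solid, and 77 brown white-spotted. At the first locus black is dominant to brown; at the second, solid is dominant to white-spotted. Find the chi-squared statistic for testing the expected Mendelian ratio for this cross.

A dihybrid F₂ with independent assortment and complete dominance at both loci gives a 9:3:3:1 phenotypic ratio.
Under the 9:3:3:1 hypothesis (Σ ratio = 16, N = 1116):
  black solid: 1116 × 9/16 = 627.75
  black white-spotted: 1116 × 3/16 = 209.25
  brown solid: 1116 × 3/16 = 209.25
  brown white-spotted: 1116 × 1/16 = 69.75
χ² = Σ (O − E)² / E
  black solid: (575 − 627.75)² / 627.75 = 4.4326
  black white-spotted: (231 − 209.25)² / 209.25 = 2.2608
  brown solid: (233 − 209.25)² / 209.25 = 2.6956
  brown white-spotted: (77 − 69.75)² / 69.75 = 0.7536
χ² = 4.4326 + 2.2608 + 2.6956 + 0.7536 = 10.1426 ≈ 10.143

10.143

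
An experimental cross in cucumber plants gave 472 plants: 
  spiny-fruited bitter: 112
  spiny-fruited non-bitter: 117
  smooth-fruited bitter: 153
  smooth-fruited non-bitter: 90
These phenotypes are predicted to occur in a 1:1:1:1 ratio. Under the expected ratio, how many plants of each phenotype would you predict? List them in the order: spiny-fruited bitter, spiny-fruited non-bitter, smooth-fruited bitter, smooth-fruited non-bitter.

The 1:1:1:1 ratio has 4 parts, so with N = 472 the expected counts are:
  spiny-fruited bitter: 472 × 1/4 = 118
  spiny-fruited non-bitter: 472 × 1/4 = 118
  smooth-fruited bitter: 472 × 1/4 = 118
  smooth-fruited non-bitter: 472 × 1/4 = 118

118, 118, 118, 118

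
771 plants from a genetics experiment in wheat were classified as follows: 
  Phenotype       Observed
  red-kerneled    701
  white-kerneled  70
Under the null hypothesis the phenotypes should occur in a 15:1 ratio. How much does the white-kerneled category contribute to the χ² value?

Under the 15:1 hypothesis (Σ ratio = 16, N = 771):
  red-kerneled: 771 × 15/16 = 722.8125
  white-kerneled: 771 × 1/16 = 48.1875
Contribution of white-kerneled: (70 − 48.1875)² / 48.1875 = 9.8736

9.874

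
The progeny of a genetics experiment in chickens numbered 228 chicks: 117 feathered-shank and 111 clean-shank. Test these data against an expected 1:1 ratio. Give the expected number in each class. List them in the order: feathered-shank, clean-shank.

114, 114

Under the 1:1 hypothesis (Σ ratio = 2, N = 228):
  feathered-shank: 228 × 1/2 = 114
  clean-shank: 228 × 1/2 = 114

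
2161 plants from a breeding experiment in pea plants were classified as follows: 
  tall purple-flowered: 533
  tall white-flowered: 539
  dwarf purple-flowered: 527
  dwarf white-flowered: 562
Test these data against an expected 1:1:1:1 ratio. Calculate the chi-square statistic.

1.301

Total ratio parts = 4. Expected numbers out of 2161:
  tall purple-flowered: 2161 × 1/4 = 540.25
  tall white-flowered: 2161 × 1/4 = 540.25
  dwarf purple-flowered: 2161 × 1/4 = 540.25
  dwarf white-flowered: 2161 × 1/4 = 540.25
χ² = Σ (O − E)² / E
  tall purple-flowered: (533 − 540.25)² / 540.25 = 0.0973
  tall white-flowered: (539 − 540.25)² / 540.25 = 0.0029
  dwarf purple-flowered: (527 − 540.25)² / 540.25 = 0.3250
  dwarf white-flowered: (562 − 540.25)² / 540.25 = 0.8756
χ² = 0.0973 + 0.0029 + 0.3250 + 0.8756 = 1.3008 ≈ 1.301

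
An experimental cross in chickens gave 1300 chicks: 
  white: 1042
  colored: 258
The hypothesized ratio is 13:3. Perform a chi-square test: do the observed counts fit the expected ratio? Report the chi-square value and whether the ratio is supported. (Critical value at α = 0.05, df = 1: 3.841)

1.025; consistent

Under the 13:3 hypothesis (Σ ratio = 16, N = 1300):
  white: 1300 × 13/16 = 1056.25
  colored: 1300 × 3/16 = 243.75
χ² = Σ (O − E)² / E
  white: (1042 − 1056.25)² / 1056.25 = 0.1922
  colored: (258 − 243.75)² / 243.75 = 0.8331
χ² = 0.1922 + 0.8331 = 1.0253 ≈ 1.025
Degrees of freedom = 2 − 1 = 1; critical value at α = 0.05 is 3.841.
Since 1.025 < 3.841, we fail to reject the null hypothesis — the data are consistent with the 13:3 ratio.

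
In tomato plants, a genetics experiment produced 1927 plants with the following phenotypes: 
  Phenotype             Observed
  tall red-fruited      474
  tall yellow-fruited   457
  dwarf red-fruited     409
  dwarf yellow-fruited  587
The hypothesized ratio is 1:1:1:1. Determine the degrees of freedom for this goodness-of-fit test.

3

A goodness-of-fit test with 4 phenotype classes has df = 4 − 1 = 3.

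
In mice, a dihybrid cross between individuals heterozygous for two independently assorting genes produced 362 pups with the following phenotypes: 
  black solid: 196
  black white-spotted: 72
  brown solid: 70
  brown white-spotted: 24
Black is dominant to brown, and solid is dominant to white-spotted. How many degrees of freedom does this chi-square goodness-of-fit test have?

A dihybrid F₂ with independent assortment and complete dominance at both loci gives a 9:3:3:1 phenotypic ratio.
A goodness-of-fit test with 4 phenotype classes has df = 4 − 1 = 3.

3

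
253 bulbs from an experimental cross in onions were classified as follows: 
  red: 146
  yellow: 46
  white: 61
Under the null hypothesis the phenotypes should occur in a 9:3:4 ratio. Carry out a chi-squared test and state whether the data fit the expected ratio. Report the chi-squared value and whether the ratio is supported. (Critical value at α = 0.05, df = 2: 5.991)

The 9:3:4 ratio has 16 parts, so with N = 253 the expected counts are:
  red: 253 × 9/16 = 142.3125
  yellow: 253 × 3/16 = 47.4375
  white: 253 × 4/16 = 63.25
χ² = Σ (O − E)² / E
  red: (146 − 142.3125)² / 142.3125 = 0.0955
  yellow: (46 − 47.4375)² / 47.4375 = 0.0436
  white: (61 − 63.25)² / 63.25 = 0.0800
χ² = 0.0955 + 0.0436 + 0.0800 = 0.2191 ≈ 0.219
Degrees of freedom = 3 − 1 = 2; critical value at α = 0.05 is 5.991.
Since 0.219 < 5.991, we fail to reject the null hypothesis — the data are consistent with the 9:3:4 ratio.

0.219; consistent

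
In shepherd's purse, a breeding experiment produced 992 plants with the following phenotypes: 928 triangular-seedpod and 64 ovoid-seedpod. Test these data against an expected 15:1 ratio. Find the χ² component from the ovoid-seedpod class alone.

0.065

Total ratio parts = 16. Expected numbers out of 992:
  triangular-seedpod: 992 × 15/16 = 930
  ovoid-seedpod: 992 × 1/16 = 62
Contribution of ovoid-seedpod: (64 − 62)² / 62 = 0.0645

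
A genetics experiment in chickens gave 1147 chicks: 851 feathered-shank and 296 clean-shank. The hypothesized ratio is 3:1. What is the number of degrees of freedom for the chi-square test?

1

A goodness-of-fit test with 2 phenotype classes has df = 2 − 1 = 1.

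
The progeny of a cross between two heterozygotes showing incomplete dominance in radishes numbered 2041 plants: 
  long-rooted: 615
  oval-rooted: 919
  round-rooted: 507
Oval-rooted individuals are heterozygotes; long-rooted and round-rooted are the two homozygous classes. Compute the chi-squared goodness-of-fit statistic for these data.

31.620

With incomplete dominance, a heterozygote × heterozygote cross gives a 1:2:1 phenotypic ratio.
The 1:2:1 ratio has 4 parts, so with N = 2041 the expected counts are:
  long-rooted: 2041 × 1/4 = 510.25
  oval-rooted: 2041 × 2/4 = 1020.5
  round-rooted: 2041 × 1/4 = 510.25
χ² = Σ (O − E)² / E
  long-rooted: (615 − 510.25)² / 510.25 = 21.5043
  oval-rooted: (919 − 1020.5)² / 1020.5 = 10.0953
  round-rooted: (507 − 510.25)² / 510.25 = 0.0207
χ² = 21.5043 + 10.0953 + 0.0207 = 31.6203 ≈ 31.620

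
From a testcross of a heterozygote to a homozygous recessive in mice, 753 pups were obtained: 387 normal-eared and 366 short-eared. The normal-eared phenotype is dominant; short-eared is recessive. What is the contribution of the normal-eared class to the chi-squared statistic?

0.293

A testcross of a heterozygote (Aa × aa) gives a 1:1 phenotypic ratio.
Under the 1:1 hypothesis (Σ ratio = 2, N = 753):
  normal-eared: 753 × 1/2 = 376.5
  short-eared: 753 × 1/2 = 376.5
Contribution of normal-eared: (387 − 376.5)² / 376.5 = 0.2928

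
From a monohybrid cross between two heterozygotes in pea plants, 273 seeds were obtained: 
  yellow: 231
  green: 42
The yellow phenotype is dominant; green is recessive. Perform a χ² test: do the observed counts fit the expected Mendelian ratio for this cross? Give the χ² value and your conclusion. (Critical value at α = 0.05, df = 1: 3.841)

For a monohybrid cross between heterozygotes with complete dominance, the expected phenotypic ratio is 3:1.
Expected counts for N = 273 under a 3:1 ratio (total parts = 4):
  yellow: 273 × 3/4 = 204.75
  green: 273 × 1/4 = 68.25
χ² = Σ (O − E)² / E
  yellow: (231 − 204.75)² / 204.75 = 3.3654
  green: (42 − 68.25)² / 68.25 = 10.0962
χ² = 3.3654 + 10.0962 = 13.4616 ≈ 13.462
Degrees of freedom = 2 − 1 = 1; critical value at α = 0.05 is 3.841.
Since 13.462 > 3.841, we reject the null hypothesis — the data do not fit the 3:1 ratio.

13.462; not consistent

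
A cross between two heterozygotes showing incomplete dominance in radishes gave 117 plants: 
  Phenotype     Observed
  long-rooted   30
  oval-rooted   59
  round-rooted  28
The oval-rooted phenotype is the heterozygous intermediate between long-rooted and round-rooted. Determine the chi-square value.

0.077

With incomplete dominance, a heterozygote × heterozygote cross gives a 1:2:1 phenotypic ratio.
Under the 1:2:1 hypothesis (Σ ratio = 4, N = 117):
  long-rooted: 117 × 1/4 = 29.25
  oval-rooted: 117 × 2/4 = 58.5
  round-rooted: 117 × 1/4 = 29.25
χ² = Σ (O − E)² / E
  long-rooted: (30 − 29.25)² / 29.25 = 0.0192
  oval-rooted: (59 − 58.5)² / 58.5 = 0.0043
  round-rooted: (28 − 29.25)² / 29.25 = 0.0534
χ² = 0.0192 + 0.0043 + 0.0534 = 0.0769 ≈ 0.077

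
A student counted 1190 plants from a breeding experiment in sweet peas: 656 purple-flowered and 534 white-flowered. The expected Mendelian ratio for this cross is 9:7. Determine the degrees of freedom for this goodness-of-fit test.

A goodness-of-fit test with 2 phenotype classes has df = 2 − 1 = 1.

1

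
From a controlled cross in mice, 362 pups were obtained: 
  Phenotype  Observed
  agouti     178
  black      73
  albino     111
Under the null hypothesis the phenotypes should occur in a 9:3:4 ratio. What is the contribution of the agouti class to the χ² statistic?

Expected counts for N = 362 under a 9:3:4 ratio (total parts = 16):
  agouti: 362 × 9/16 = 203.625
  black: 362 × 3/16 = 67.875
  albino: 362 × 4/16 = 90.5
Contribution of agouti: (178 − 203.625)² / 203.625 = 3.2248

3.225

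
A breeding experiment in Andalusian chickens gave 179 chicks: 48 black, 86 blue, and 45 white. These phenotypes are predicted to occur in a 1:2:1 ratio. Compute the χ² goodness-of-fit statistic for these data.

0.374

Total ratio parts = 4. Expected numbers out of 179:
  black: 179 × 1/4 = 44.75
  blue: 179 × 2/4 = 89.5
  white: 179 × 1/4 = 44.75
χ² = Σ (O − E)² / E
  black: (48 − 44.75)² / 44.75 = 0.2360
  blue: (86 − 89.5)² / 89.5 = 0.1369
  white: (45 − 44.75)² / 44.75 = 0.0014
χ² = 0.2360 + 0.1369 + 0.0014 = 0.3743 ≈ 0.374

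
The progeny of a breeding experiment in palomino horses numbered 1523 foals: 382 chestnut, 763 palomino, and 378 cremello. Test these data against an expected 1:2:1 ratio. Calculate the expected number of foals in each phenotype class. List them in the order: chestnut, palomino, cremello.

380.75, 761.5, 380.75

The 1:2:1 ratio has 4 parts, so with N = 1523 the expected counts are:
  chestnut: 1523 × 1/4 = 380.75
  palomino: 1523 × 2/4 = 761.5
  cremello: 1523 × 1/4 = 380.75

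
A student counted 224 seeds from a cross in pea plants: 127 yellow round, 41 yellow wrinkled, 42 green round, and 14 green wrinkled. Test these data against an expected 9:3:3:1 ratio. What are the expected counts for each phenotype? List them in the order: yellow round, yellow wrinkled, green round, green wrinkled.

Total ratio parts = 16. Expected numbers out of 224:
  yellow round: 224 × 9/16 = 126
  yellow wrinkled: 224 × 3/16 = 42
  green round: 224 × 3/16 = 42
  green wrinkled: 224 × 1/16 = 14

126, 42, 42, 14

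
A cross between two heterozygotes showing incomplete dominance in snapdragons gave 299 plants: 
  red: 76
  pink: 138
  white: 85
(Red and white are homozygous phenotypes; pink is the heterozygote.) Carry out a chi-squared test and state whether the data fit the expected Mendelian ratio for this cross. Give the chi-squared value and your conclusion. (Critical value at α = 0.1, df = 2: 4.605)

With incomplete dominance, a heterozygote × heterozygote cross gives a 1:2:1 phenotypic ratio.
Expected counts for N = 299 under a 1:2:1 ratio (total parts = 4):
  red: 299 × 1/4 = 74.75
  pink: 299 × 2/4 = 149.5
  white: 299 × 1/4 = 74.75
χ² = Σ (O − E)² / E
  red: (76 − 74.75)² / 74.75 = 0.0209
  pink: (138 − 149.5)² / 149.5 = 0.8846
  white: (85 − 74.75)² / 74.75 = 1.4055
χ² = 0.0209 + 0.8846 + 1.4055 = 2.311
Degrees of freedom = 3 − 1 = 2; critical value at α = 0.1 is 4.605.
Since 2.311 < 4.605, we fail to reject the null hypothesis — the data are consistent with the 1:2:1 ratio.

2.311; consistent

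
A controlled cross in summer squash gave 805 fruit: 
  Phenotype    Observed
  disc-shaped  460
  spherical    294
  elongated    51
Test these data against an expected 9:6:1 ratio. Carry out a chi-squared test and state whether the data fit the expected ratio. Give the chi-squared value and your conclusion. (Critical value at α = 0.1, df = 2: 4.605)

0.329; consistent

The 9:6:1 ratio has 16 parts, so with N = 805 the expected counts are:
  disc-shaped: 805 × 9/16 = 452.8125
  spherical: 805 × 6/16 = 301.875
  elongated: 805 × 1/16 = 50.3125
χ² = Σ (O − E)² / E
  disc-shaped: (460 − 452.8125)² / 452.8125 = 0.1141
  spherical: (294 − 301.875)² / 301.875 = 0.2054
  elongated: (51 − 50.3125)² / 50.3125 = 0.0094
χ² = 0.1141 + 0.2054 + 0.0094 = 0.3289 ≈ 0.329
Degrees of freedom = 3 − 1 = 2; critical value at α = 0.1 is 4.605.
Since 0.329 < 4.605, we fail to reject the null hypothesis — the data are consistent with the 9:6:1 ratio.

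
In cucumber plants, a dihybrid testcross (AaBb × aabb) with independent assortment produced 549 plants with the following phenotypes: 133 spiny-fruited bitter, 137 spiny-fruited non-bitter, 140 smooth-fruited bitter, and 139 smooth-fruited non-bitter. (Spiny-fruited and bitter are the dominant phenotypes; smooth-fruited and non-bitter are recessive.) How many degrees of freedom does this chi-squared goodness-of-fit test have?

3

A dihybrid testcross with independent assortment gives a 1:1:1:1 ratio.
A goodness-of-fit test with 4 phenotype classes has df = 4 − 1 = 3.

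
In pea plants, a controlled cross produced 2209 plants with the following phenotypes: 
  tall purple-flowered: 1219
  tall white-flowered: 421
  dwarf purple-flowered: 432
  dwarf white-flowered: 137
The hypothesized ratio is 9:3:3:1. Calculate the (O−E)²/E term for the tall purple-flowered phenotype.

0.447

Total ratio parts = 16. Expected numbers out of 2209:
  tall purple-flowered: 2209 × 9/16 = 1242.5625
  tall white-flowered: 2209 × 3/16 = 414.1875
  dwarf purple-flowered: 2209 × 3/16 = 414.1875
  dwarf white-flowered: 2209 × 1/16 = 138.0625
Contribution of tall purple-flowered: (1219 − 1242.5625)² / 1242.5625 = 0.4468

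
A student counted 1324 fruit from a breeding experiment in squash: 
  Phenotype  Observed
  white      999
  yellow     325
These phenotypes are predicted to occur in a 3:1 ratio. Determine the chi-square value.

0.145

Under the 3:1 hypothesis (Σ ratio = 4, N = 1324):
  white: 1324 × 3/4 = 993
  yellow: 1324 × 1/4 = 331
χ² = Σ (O − E)² / E
  white: (999 − 993)² / 993 = 0.0363
  yellow: (325 − 331)² / 331 = 0.1088
χ² = 0.0363 + 0.1088 = 0.1451 ≈ 0.145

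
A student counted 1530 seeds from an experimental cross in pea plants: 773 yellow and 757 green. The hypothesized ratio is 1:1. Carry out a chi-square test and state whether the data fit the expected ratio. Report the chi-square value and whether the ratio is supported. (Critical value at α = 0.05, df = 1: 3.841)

The 1:1 ratio has 2 parts, so with N = 1530 the expected counts are:
  yellow: 1530 × 1/2 = 765
  green: 1530 × 1/2 = 765
χ² = Σ (O − E)² / E
  yellow: (773 − 765)² / 765 = 0.0837
  green: (757 − 765)² / 765 = 0.0837
χ² = 0.0837 + 0.0837 = 0.1674 ≈ 0.167
Degrees of freedom = 2 − 1 = 1; critical value at α = 0.05 is 3.841.
Since 0.167 < 3.841, we fail to reject the null hypothesis — the data are consistent with the 1:1 ratio.

0.167; consistent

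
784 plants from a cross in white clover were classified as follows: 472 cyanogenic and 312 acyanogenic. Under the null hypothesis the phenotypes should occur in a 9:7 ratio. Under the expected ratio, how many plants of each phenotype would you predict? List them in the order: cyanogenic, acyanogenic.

Total ratio parts = 16. Expected numbers out of 784:
  cyanogenic: 784 × 9/16 = 441
  acyanogenic: 784 × 7/16 = 343

441, 343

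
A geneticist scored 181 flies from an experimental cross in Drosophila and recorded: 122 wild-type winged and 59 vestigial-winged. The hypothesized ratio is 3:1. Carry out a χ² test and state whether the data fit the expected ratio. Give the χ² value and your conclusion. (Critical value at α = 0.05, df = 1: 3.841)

The 3:1 ratio has 4 parts, so with N = 181 the expected counts are:
  wild-type winged: 181 × 3/4 = 135.75
  vestigial-winged: 181 × 1/4 = 45.25
χ² = Σ (O − E)² / E
  wild-type winged: (122 − 135.75)² / 135.75 = 1.3927
  vestigial-winged: (59 − 45.25)² / 45.25 = 4.1782
χ² = 1.3927 + 4.1782 = 5.5709 ≈ 5.571
Degrees of freedom = 2 − 1 = 1; critical value at α = 0.05 is 3.841.
Since 5.571 > 3.841, we reject the null hypothesis — the data do not fit the 3:1 ratio.

5.571; not consistent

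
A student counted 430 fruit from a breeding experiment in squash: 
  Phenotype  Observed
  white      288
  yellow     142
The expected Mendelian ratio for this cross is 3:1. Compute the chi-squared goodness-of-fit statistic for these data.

The 3:1 ratio has 4 parts, so with N = 430 the expected counts are:
  white: 430 × 3/4 = 322.5
  yellow: 430 × 1/4 = 107.5
χ² = Σ (O − E)² / E
  white: (288 − 322.5)² / 322.5 = 3.6907
  yellow: (142 − 107.5)² / 107.5 = 11.0721
χ² = 3.6907 + 11.0721 = 14.7628 ≈ 14.763

14.763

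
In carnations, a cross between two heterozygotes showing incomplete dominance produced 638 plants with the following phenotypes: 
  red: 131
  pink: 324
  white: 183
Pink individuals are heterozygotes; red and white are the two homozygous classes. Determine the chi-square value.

8.633

With incomplete dominance, a heterozygote × heterozygote cross gives a 1:2:1 phenotypic ratio.
Under the 1:2:1 hypothesis (Σ ratio = 4, N = 638):
  red: 638 × 1/4 = 159.5
  pink: 638 × 2/4 = 319
  white: 638 × 1/4 = 159.5
χ² = Σ (O − E)² / E
  red: (131 − 159.5)² / 159.5 = 5.0925
  pink: (324 − 319)² / 319 = 0.0784
  white: (183 − 159.5)² / 159.5 = 3.4624
χ² = 5.0925 + 0.0784 + 3.4624 = 8.6333 ≈ 8.633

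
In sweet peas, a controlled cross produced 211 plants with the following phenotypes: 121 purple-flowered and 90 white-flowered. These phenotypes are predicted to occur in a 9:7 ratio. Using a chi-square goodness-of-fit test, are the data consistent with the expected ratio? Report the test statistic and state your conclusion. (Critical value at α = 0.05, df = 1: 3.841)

Under the 9:7 hypothesis (Σ ratio = 16, N = 211):
  purple-flowered: 211 × 9/16 = 118.6875
  white-flowered: 211 × 7/16 = 92.3125
χ² = Σ (O − E)² / E
  purple-flowered: (121 − 118.6875)² / 118.6875 = 0.0451
  white-flowered: (90 − 92.3125)² / 92.3125 = 0.0579
χ² = 0.0451 + 0.0579 = 0.103
Degrees of freedom = 2 − 1 = 1; critical value at α = 0.05 is 3.841.
Since 0.103 < 3.841, we fail to reject the null hypothesis — the data are consistent with the 9:7 ratio.

0.103; consistent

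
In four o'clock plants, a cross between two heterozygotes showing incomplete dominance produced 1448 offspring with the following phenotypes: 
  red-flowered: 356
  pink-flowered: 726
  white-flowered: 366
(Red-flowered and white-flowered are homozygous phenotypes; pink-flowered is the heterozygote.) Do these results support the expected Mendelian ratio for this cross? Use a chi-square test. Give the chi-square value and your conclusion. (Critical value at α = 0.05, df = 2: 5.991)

With incomplete dominance, a heterozygote × heterozygote cross gives a 1:2:1 phenotypic ratio.
Total ratio parts = 4. Expected numbers out of 1448:
  red-flowered: 1448 × 1/4 = 362
  pink-flowered: 1448 × 2/4 = 724
  white-flowered: 1448 × 1/4 = 362
χ² = Σ (O − E)² / E
  red-flowered: (356 − 362)² / 362 = 0.0994
  pink-flowered: (726 − 724)² / 724 = 0.0055
  white-flowered: (366 − 362)² / 362 = 0.0442
χ² = 0.0994 + 0.0055 + 0.0442 = 0.1491 ≈ 0.149
Degrees of freedom = 3 − 1 = 2; critical value at α = 0.05 is 5.991.
Since 0.149 < 5.991, we fail to reject the null hypothesis — the data are consistent with the 1:2:1 ratio.

0.149; consistent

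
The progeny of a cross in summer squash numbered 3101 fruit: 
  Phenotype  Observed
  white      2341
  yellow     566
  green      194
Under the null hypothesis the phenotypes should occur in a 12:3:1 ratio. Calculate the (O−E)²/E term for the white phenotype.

0.100

The 12:3:1 ratio has 16 parts, so with N = 3101 the expected counts are:
  white: 3101 × 12/16 = 2325.75
  yellow: 3101 × 3/16 = 581.4375
  green: 3101 × 1/16 = 193.8125
Contribution of white: (2341 − 2325.75)² / 2325.75 = 0.1000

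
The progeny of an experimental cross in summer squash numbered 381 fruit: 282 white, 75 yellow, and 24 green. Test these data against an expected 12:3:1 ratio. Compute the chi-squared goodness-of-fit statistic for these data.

0.228

Under the 12:3:1 hypothesis (Σ ratio = 16, N = 381):
  white: 381 × 12/16 = 285.75
  yellow: 381 × 3/16 = 71.4375
  green: 381 × 1/16 = 23.8125
χ² = Σ (O − E)² / E
  white: (282 − 285.75)² / 285.75 = 0.0492
  yellow: (75 − 71.4375)² / 71.4375 = 0.1777
  green: (24 − 23.8125)² / 23.8125 = 0.0015
χ² = 0.0492 + 0.1777 + 0.0015 = 0.2284 ≈ 0.228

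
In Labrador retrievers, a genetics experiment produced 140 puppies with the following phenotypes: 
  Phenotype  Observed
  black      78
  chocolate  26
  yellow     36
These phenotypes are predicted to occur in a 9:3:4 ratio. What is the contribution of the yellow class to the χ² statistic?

0.029

The 9:3:4 ratio has 16 parts, so with N = 140 the expected counts are:
  black: 140 × 9/16 = 78.75
  chocolate: 140 × 3/16 = 26.25
  yellow: 140 × 4/16 = 35
Contribution of yellow: (36 − 35)² / 35 = 0.0286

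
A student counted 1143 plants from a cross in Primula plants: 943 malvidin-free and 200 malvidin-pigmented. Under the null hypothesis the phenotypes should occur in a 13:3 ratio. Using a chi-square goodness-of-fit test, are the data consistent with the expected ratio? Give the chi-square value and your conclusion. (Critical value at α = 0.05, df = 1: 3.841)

Expected counts for N = 1143 under a 13:3 ratio (total parts = 16):
  malvidin-free: 1143 × 13/16 = 928.6875
  malvidin-pigmented: 1143 × 3/16 = 214.3125
χ² = Σ (O − E)² / E
  malvidin-free: (943 − 928.6875)² / 928.6875 = 0.2206
  malvidin-pigmented: (200 − 214.3125)² / 214.3125 = 0.9558
χ² = 0.2206 + 0.9558 = 1.1764 ≈ 1.176
Degrees of freedom = 2 − 1 = 1; critical value at α = 0.05 is 3.841.
Since 1.176 < 3.841, we fail to reject the null hypothesis — the data are consistent with the 13:3 ratio.

1.176; consistent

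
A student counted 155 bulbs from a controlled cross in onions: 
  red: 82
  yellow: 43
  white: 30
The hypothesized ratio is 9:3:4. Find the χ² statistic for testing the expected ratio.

Total ratio parts = 16. Expected numbers out of 155:
  red: 155 × 9/16 = 87.1875
  yellow: 155 × 3/16 = 29.0625
  white: 155 × 4/16 = 38.75
χ² = Σ (O − E)² / E
  red: (82 − 87.1875)² / 87.1875 = 0.3086
  yellow: (43 − 29.0625)² / 29.0625 = 6.6840
  white: (30 − 38.75)² / 38.75 = 1.9758
χ² = 0.3086 + 6.6840 + 1.9758 = 8.9684 ≈ 8.968

8.968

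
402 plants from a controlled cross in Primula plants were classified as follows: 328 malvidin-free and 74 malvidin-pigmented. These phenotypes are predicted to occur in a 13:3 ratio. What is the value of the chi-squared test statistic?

Under the 13:3 hypothesis (Σ ratio = 16, N = 402):
  malvidin-free: 402 × 13/16 = 326.625
  malvidin-pigmented: 402 × 3/16 = 75.375
χ² = Σ (O − E)² / E
  malvidin-free: (328 − 326.625)² / 326.625 = 0.0058
  malvidin-pigmented: (74 − 75.375)² / 75.375 = 0.0251
χ² = 0.0058 + 0.0251 = 0.0309 ≈ 0.031

0.031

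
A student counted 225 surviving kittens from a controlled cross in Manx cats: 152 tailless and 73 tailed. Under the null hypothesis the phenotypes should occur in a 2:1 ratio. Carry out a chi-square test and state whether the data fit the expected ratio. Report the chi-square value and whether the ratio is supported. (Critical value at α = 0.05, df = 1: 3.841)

The 2:1 ratio has 3 parts, so with N = 225 the expected counts are:
  tailless: 225 × 2/3 = 150
  tailed: 225 × 1/3 = 75
χ² = Σ (O − E)² / E
  tailless: (152 − 150)² / 150 = 0.0267
  tailed: (73 − 75)² / 75 = 0.0533
χ² = 0.0267 + 0.0533 = 0.080
Degrees of freedom = 2 − 1 = 1; critical value at α = 0.05 is 3.841.
Since 0.080 < 3.841, we fail to reject the null hypothesis — the data are consistent with the 2:1 ratio.

0.080; consistent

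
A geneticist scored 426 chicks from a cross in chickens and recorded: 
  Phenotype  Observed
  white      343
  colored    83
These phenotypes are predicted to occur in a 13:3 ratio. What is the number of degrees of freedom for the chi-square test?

A goodness-of-fit test with 2 phenotype classes has df = 2 − 1 = 1.

1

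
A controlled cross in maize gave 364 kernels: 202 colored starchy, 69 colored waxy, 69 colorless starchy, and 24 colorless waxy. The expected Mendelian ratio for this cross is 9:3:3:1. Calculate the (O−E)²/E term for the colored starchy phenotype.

Total ratio parts = 16. Expected numbers out of 364:
  colored starchy: 364 × 9/16 = 204.75
  colored waxy: 364 × 3/16 = 68.25
  colorless starchy: 364 × 3/16 = 68.25
  colorless waxy: 364 × 1/16 = 22.75
Contribution of colored starchy: (202 − 204.75)² / 204.75 = 0.0369

0.037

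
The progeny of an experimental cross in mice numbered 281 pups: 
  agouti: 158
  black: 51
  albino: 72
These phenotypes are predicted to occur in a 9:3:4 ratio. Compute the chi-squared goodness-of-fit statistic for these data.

Expected counts for N = 281 under a 9:3:4 ratio (total parts = 16):
  agouti: 281 × 9/16 = 158.0625
  black: 281 × 3/16 = 52.6875
  albino: 281 × 4/16 = 70.25
χ² = Σ (O − E)² / E
  agouti: (158 − 158.0625)² / 158.0625 = 0.0000
  black: (51 − 52.6875)² / 52.6875 = 0.0540
  albino: (72 − 70.25)² / 70.25 = 0.0436
χ² = 0.0000 + 0.0540 + 0.0436 = 0.0976 ≈ 0.098

0.098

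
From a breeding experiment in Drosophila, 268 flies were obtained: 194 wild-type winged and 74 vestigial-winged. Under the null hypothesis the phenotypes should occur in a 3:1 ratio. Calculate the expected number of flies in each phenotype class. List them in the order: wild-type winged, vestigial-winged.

The 3:1 ratio has 4 parts, so with N = 268 the expected counts are:
  wild-type winged: 268 × 3/4 = 201
  vestigial-winged: 268 × 1/4 = 67

201, 67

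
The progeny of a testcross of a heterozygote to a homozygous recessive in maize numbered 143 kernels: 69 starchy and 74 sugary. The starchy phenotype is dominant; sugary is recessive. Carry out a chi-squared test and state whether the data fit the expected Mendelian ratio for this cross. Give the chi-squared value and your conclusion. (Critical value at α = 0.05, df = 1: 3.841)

A testcross of a heterozygote (Aa × aa) gives a 1:1 phenotypic ratio.
The 1:1 ratio has 2 parts, so with N = 143 the expected counts are:
  starchy: 143 × 1/2 = 71.5
  sugary: 143 × 1/2 = 71.5
χ² = Σ (O − E)² / E
  starchy: (69 − 71.5)² / 71.5 = 0.0874
  sugary: (74 − 71.5)² / 71.5 = 0.0874
χ² = 0.0874 + 0.0874 = 0.1748 ≈ 0.175
Degrees of freedom = 2 − 1 = 1; critical value at α = 0.05 is 3.841.
Since 0.175 < 3.841, we fail to reject the null hypothesis — the data are consistent with the 1:1 ratio.

0.175; consistent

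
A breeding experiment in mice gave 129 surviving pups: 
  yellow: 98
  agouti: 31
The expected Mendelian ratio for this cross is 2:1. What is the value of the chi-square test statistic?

Under the 2:1 hypothesis (Σ ratio = 3, N = 129):
  yellow: 129 × 2/3 = 86
  agouti: 129 × 1/3 = 43
χ² = Σ (O − E)² / E
  yellow: (98 − 86)² / 86 = 1.6744
  agouti: (31 − 43)² / 43 = 3.3488
χ² = 1.6744 + 3.3488 = 5.0232 ≈ 5.023

5.023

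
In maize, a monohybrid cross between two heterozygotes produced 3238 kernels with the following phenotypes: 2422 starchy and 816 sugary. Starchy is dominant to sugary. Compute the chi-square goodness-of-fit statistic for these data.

0.070

For a monohybrid cross between heterozygotes with complete dominance, the expected phenotypic ratio is 3:1.
The 3:1 ratio has 4 parts, so with N = 3238 the expected counts are:
  starchy: 3238 × 3/4 = 2428.5
  sugary: 3238 × 1/4 = 809.5
χ² = Σ (O − E)² / E
  starchy: (2422 − 2428.5)² / 2428.5 = 0.0174
  sugary: (816 − 809.5)² / 809.5 = 0.0522
χ² = 0.0174 + 0.0522 = 0.0696 ≈ 0.070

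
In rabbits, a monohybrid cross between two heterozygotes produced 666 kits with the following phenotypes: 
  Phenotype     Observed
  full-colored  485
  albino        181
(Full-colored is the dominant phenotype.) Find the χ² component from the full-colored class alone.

0.421

For a monohybrid cross between heterozygotes with complete dominance, the expected phenotypic ratio is 3:1.
Expected counts for N = 666 under a 3:1 ratio (total parts = 4):
  full-colored: 666 × 3/4 = 499.5
  albino: 666 × 1/4 = 166.5
Contribution of full-colored: (485 − 499.5)² / 499.5 = 0.4209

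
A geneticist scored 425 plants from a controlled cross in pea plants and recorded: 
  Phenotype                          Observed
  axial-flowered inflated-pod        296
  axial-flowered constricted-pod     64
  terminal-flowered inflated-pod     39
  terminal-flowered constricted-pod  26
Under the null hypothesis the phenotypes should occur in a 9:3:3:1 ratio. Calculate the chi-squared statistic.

37.436

Expected counts for N = 425 under a 9:3:3:1 ratio (total parts = 16):
  axial-flowered inflated-pod: 425 × 9/16 = 239.0625
  axial-flowered constricted-pod: 425 × 3/16 = 79.6875
  terminal-flowered inflated-pod: 425 × 3/16 = 79.6875
  terminal-flowered constricted-pod: 425 × 1/16 = 26.5625
χ² = Σ (O − E)² / E
  axial-flowered inflated-pod: (296 − 239.0625)² / 239.0625 = 13.5608
  axial-flowered constricted-pod: (64 − 79.6875)² / 79.6875 = 3.0883
  terminal-flowered inflated-pod: (39 − 79.6875)² / 79.6875 = 20.7746
  terminal-flowered constricted-pod: (26 − 26.5625)² / 26.5625 = 0.0119
χ² = 13.5608 + 3.0883 + 20.7746 + 0.0119 = 37.4356 ≈ 37.436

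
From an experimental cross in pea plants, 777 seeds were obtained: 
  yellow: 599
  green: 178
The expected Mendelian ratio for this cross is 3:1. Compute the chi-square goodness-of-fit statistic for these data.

Expected counts for N = 777 under a 3:1 ratio (total parts = 4):
  yellow: 777 × 3/4 = 582.75
  green: 777 × 1/4 = 194.25
χ² = Σ (O − E)² / E
  yellow: (599 − 582.75)² / 582.75 = 0.4531
  green: (178 − 194.25)² / 194.25 = 1.3594
χ² = 0.4531 + 1.3594 = 1.8125 ≈ 1.813

1.813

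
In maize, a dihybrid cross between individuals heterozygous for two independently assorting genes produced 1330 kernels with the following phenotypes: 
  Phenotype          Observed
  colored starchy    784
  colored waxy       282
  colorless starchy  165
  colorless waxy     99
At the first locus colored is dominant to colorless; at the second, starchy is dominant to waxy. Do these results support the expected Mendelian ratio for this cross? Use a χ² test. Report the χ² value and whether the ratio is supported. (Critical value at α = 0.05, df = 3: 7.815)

37.568; not consistent

A dihybrid F₂ with independent assortment and complete dominance at both loci gives a 9:3:3:1 phenotypic ratio.
Under the 9:3:3:1 hypothesis (Σ ratio = 16, N = 1330):
  colored starchy: 1330 × 9/16 = 748.125
  colored waxy: 1330 × 3/16 = 249.375
  colorless starchy: 1330 × 3/16 = 249.375
  colorless waxy: 1330 × 1/16 = 83.125
χ² = Σ (O − E)² / E
  colored starchy: (784 − 748.125)² / 748.125 = 1.7203
  colored waxy: (282 − 249.375)² / 249.375 = 4.2682
  colorless starchy: (165 − 249.375)² / 249.375 = 28.5479
  colorless waxy: (99 − 83.125)² / 83.125 = 3.0318
χ² = 1.7203 + 4.2682 + 28.5479 + 3.0318 = 37.5682 ≈ 37.568
Degrees of freedom = 4 − 1 = 3; critical value at α = 0.05 is 7.815.
Since 37.568 > 7.815, we reject the null hypothesis — the data do not fit the 9:3:3:1 ratio.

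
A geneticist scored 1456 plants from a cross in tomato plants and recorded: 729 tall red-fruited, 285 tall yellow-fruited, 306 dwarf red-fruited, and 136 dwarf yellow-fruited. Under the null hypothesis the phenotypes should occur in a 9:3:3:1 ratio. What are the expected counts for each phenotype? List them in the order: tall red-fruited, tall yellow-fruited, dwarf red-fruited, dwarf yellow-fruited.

819, 273, 273, 91

Under the 9:3:3:1 hypothesis (Σ ratio = 16, N = 1456):
  tall red-fruited: 1456 × 9/16 = 819
  tall yellow-fruited: 1456 × 3/16 = 273
  dwarf red-fruited: 1456 × 3/16 = 273
  dwarf yellow-fruited: 1456 × 1/16 = 91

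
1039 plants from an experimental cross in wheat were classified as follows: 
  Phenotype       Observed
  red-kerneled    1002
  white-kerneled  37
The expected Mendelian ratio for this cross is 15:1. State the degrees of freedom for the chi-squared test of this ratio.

1

A goodness-of-fit test with 2 phenotype classes has df = 2 − 1 = 1.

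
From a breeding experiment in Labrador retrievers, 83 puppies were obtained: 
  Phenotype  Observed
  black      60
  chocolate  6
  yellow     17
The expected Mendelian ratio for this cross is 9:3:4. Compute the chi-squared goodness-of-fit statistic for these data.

10.349

The 9:3:4 ratio has 16 parts, so with N = 83 the expected counts are:
  black: 83 × 9/16 = 46.6875
  chocolate: 83 × 3/16 = 15.5625
  yellow: 83 × 4/16 = 20.75
χ² = Σ (O − E)² / E
  black: (60 − 46.6875)² / 46.6875 = 3.7959
  chocolate: (6 − 15.5625)² / 15.5625 = 5.8758
  yellow: (17 − 20.75)² / 20.75 = 0.6777
χ² = 3.7959 + 5.8758 + 0.6777 = 10.3494 ≈ 10.349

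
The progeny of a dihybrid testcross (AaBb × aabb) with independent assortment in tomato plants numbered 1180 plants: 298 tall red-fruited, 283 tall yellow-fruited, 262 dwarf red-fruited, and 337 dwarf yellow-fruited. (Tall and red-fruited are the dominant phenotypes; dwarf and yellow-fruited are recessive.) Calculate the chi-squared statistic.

10.190

A dihybrid testcross with independent assortment gives a 1:1:1:1 ratio.
The 1:1:1:1 ratio has 4 parts, so with N = 1180 the expected counts are:
  tall red-fruited: 1180 × 1/4 = 295
  tall yellow-fruited: 1180 × 1/4 = 295
  dwarf red-fruited: 1180 × 1/4 = 295
  dwarf yellow-fruited: 1180 × 1/4 = 295
χ² = Σ (O − E)² / E
  tall red-fruited: (298 − 295)² / 295 = 0.0305
  tall yellow-fruited: (283 − 295)² / 295 = 0.4881
  dwarf red-fruited: (262 − 295)² / 295 = 3.6915
  dwarf yellow-fruited: (337 − 295)² / 295 = 5.9797
χ² = 0.0305 + 0.4881 + 3.6915 + 5.9797 = 10.1898 ≈ 10.190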